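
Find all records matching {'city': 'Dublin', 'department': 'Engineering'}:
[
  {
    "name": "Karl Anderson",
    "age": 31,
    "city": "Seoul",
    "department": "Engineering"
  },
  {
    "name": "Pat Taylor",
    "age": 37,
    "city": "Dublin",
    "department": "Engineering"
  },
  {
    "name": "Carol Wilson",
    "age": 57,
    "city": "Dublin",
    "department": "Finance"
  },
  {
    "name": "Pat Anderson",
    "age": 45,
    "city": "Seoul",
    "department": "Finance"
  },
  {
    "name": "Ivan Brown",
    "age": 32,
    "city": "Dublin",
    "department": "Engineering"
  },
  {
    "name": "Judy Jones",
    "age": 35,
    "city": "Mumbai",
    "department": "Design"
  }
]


Search criteria: {'city': 'Dublin', 'department': 'Engineering'}

Checking 6 records:
  Karl Anderson: {city: Seoul, department: Engineering}
  Pat Taylor: {city: Dublin, department: Engineering} <-- MATCH
  Carol Wilson: {city: Dublin, department: Finance}
  Pat Anderson: {city: Seoul, department: Finance}
  Ivan Brown: {city: Dublin, department: Engineering} <-- MATCH
  Judy Jones: {city: Mumbai, department: Design}

Matches: ["Pat Taylor", "Ivan Brown"]

["Pat Taylor", "Ivan Brown"]


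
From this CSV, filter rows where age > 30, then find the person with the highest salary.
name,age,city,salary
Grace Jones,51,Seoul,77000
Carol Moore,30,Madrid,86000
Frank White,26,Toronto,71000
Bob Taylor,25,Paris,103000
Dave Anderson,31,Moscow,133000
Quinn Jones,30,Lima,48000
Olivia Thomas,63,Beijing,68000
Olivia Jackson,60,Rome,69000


Filter: age > 30
Sort by: salary (descending)

Filtered records (4):
  Dave Anderson, age 31, salary $133000
  Grace Jones, age 51, salary $77000
  Olivia Jackson, age 60, salary $69000
  Olivia Thomas, age 63, salary $68000

Highest salary: Dave Anderson ($133000)

Dave Anderson


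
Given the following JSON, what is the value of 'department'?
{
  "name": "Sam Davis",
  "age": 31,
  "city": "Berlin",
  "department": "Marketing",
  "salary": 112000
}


Looking up field 'department'
Value: Marketing

Marketing


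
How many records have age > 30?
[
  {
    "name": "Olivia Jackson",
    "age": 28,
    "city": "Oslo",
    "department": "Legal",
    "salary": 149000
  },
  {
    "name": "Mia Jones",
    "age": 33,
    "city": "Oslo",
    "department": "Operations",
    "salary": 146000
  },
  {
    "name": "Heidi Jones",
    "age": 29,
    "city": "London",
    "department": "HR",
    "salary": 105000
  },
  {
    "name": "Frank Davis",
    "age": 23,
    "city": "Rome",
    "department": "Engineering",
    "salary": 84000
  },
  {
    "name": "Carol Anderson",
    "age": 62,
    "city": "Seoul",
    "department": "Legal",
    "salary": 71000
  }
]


Data: 5 records
Condition: age > 30

Checking each record:
  Olivia Jackson: 28
  Mia Jones: 33 MATCH
  Heidi Jones: 29
  Frank Davis: 23
  Carol Anderson: 62 MATCH

Count: 2

2


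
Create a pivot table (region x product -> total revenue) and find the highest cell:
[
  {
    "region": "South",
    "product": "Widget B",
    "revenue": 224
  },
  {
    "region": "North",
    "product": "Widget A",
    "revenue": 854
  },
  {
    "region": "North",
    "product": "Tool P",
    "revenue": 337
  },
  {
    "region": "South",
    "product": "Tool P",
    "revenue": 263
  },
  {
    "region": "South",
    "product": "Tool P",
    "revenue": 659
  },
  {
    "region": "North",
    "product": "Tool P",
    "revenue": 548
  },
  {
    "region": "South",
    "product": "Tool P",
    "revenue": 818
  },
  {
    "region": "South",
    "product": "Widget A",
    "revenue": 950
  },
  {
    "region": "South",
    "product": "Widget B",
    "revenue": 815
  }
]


Pivot: region (rows) x product (columns) -> total revenue

     Tool P        Widget A      Widget B    
North          885           854             0  
South         1740           950          1039  

Highest: South / Tool P = $1740

South / Tool P = $1740


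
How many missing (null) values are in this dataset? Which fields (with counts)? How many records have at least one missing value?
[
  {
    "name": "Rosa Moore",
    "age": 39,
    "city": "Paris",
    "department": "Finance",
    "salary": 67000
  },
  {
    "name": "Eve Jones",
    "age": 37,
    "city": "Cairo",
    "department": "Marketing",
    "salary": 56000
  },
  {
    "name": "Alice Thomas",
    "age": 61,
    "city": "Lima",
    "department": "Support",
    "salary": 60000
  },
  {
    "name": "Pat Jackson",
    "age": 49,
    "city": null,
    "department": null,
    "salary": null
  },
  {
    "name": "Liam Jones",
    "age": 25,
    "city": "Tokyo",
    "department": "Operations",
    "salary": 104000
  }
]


Checking for missing (null) values in 5 records:

  Rosa Moore: complete
  Eve Jones: complete
  Alice Thomas: complete
  Pat Jackson: city, department, salary
  Liam Jones: complete

Per field:
  name: 0 missing
  age: 0 missing
  city: 1 missing
  department: 1 missing
  salary: 1 missing

Total missing values: 3
Records with any missing: 1

3 missing values (city: 1, department: 1, salary: 1); 1 incomplete records


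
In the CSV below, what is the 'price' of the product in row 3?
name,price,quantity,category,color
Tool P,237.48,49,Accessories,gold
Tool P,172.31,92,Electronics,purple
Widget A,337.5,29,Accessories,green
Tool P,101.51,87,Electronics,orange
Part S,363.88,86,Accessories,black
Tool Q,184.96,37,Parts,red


Query: Row 3 ('Widget A'), column 'price'
Value: 337.5

337.5


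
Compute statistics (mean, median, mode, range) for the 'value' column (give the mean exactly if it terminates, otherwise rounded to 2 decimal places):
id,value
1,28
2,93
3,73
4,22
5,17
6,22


Data: [28, 93, 73, 22, 17, 22]
Count: 6
Sum: 255
Mean: 255/6 = 42.5
Sorted: [17, 22, 22, 28, 73, 93]
Median: 25.0
Mode: 22 (2 times)
Range: 93 - 17 = 76
Min: 17, Max: 93

mean=42.5, median=25.0, mode=22, range=76


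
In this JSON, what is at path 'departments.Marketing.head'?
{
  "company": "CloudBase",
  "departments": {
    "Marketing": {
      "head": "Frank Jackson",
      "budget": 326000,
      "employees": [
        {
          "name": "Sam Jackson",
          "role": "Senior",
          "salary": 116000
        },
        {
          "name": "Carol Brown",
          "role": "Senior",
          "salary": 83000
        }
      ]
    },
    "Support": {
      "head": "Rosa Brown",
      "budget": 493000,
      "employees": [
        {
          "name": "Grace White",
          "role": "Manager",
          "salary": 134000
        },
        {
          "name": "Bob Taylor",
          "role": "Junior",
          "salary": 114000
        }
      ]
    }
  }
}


Path: departments.Marketing.head

Navigate:
  -> departments
  -> Marketing
  -> head = 'Frank Jackson'

Frank Jackson


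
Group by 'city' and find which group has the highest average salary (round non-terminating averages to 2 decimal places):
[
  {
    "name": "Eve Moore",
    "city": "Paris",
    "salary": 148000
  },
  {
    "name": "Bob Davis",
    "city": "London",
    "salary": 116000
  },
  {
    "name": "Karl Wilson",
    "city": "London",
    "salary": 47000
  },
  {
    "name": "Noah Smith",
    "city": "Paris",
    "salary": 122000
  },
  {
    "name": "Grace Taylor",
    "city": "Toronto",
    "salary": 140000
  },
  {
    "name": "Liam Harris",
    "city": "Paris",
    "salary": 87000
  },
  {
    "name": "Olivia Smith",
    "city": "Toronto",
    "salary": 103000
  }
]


Group by: city

Groups:
  London: 2 people, avg salary = 163000/2 = $81500
  Paris: 3 people, avg salary = 357000/3 = $119000
  Toronto: 2 people, avg salary = 243000/2 = $121500

Highest average salary: Toronto ($121500)

Toronto ($121500)


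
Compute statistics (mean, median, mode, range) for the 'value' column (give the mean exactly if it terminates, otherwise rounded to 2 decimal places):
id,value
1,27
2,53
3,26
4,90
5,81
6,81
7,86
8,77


Data: [27, 53, 26, 90, 81, 81, 86, 77]
Count: 8
Sum: 521
Mean: 521/8 = 65.125
Sorted: [26, 27, 53, 77, 81, 81, 86, 90]
Median: 79.0
Mode: 81 (2 times)
Range: 90 - 26 = 64
Min: 26, Max: 90

mean=65.125, median=79.0, mode=81, range=64


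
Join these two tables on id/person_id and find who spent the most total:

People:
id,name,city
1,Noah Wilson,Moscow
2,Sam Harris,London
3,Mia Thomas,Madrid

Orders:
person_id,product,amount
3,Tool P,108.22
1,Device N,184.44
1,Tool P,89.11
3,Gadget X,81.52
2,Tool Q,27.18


Join on: people.id = orders.person_id

Joined rows:
  Mia Thomas (Madrid) bought Tool P for $108.22
  Noah Wilson (Moscow) bought Device N for $184.44
  Noah Wilson (Moscow) bought Tool P for $89.11
  Mia Thomas (Madrid) bought Gadget X for $81.52
  Sam Harris (London) bought Tool Q for $27.18

Total per person:
  Noah Wilson: $273.55
  Mia Thomas: $189.74
  Sam Harris: $27.18

Top spender: Noah Wilson ($273.55)

Noah Wilson ($273.55)


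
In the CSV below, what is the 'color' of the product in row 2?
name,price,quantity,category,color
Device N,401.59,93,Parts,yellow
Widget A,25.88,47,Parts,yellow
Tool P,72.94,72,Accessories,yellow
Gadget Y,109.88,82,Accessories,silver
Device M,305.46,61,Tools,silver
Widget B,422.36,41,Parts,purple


Query: Row 2 ('Widget A'), column 'color'
Value: yellow

yellow


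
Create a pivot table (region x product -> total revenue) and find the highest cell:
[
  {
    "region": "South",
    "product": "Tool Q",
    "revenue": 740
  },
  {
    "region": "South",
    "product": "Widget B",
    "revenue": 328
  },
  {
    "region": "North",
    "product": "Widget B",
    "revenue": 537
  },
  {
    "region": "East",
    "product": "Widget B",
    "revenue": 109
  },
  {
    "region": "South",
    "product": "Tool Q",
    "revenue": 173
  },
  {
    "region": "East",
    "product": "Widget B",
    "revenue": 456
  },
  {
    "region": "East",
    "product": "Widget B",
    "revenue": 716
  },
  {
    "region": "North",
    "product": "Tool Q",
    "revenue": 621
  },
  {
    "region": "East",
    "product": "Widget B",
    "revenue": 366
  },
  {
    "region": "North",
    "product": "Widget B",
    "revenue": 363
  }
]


Pivot: region (rows) x product (columns) -> total revenue

     Tool Q        Widget B    
East             0          1647  
North          621           900  
South          913           328  

Highest: East / Widget B = $1647

East / Widget B = $1647


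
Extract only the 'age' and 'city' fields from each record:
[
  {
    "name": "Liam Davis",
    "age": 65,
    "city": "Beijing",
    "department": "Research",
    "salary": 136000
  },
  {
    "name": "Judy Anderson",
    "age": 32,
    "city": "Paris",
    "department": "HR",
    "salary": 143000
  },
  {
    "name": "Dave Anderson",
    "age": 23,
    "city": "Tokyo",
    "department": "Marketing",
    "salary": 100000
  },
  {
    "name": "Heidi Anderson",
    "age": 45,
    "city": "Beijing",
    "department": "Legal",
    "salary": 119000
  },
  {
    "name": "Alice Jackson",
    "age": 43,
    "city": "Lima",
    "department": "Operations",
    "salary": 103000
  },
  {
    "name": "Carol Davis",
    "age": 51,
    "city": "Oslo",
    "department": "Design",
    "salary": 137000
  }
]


Original: 6 records with fields: name, age, city, department, salary
Keep: ['age', 'city']
Drop: ['name', 'department', 'salary']
Result: 6 records, 2 fields each

[
  {
    "age": 65,
    "city": "Beijing"
  },
  {
    "age": 32,
    "city": "Paris"
  },
  {
    "age": 23,
    "city": "Tokyo"
  },
  {
    "age": 45,
    "city": "Beijing"
  },
  {
    "age": 43,
    "city": "Lima"
  },
  {
    "age": 51,
    "city": "Oslo"
  }
]


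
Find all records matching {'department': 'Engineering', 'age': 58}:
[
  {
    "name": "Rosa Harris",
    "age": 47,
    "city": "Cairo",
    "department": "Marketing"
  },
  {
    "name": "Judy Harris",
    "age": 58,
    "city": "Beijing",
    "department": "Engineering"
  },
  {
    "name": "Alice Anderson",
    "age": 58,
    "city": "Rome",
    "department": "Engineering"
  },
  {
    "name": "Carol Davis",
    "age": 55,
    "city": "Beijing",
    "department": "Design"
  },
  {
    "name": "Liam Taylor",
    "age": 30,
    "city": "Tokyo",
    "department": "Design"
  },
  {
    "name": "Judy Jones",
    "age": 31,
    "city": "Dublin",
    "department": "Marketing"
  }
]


Search criteria: {'department': 'Engineering', 'age': 58}

Checking 6 records:
  Rosa Harris: {department: Marketing, age: 47}
  Judy Harris: {department: Engineering, age: 58} <-- MATCH
  Alice Anderson: {department: Engineering, age: 58} <-- MATCH
  Carol Davis: {department: Design, age: 55}
  Liam Taylor: {department: Design, age: 30}
  Judy Jones: {department: Marketing, age: 31}

Matches: ["Judy Harris", "Alice Anderson"]

["Judy Harris", "Alice Anderson"]


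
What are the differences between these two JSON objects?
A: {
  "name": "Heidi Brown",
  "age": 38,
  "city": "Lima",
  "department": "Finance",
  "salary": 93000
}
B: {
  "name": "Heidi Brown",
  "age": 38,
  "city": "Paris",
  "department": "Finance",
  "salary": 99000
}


Comparing each field (in key order):
  name: same
  age: same
  city: DIFFERENT
  department: same
  salary: DIFFERENT
Differences:
  city: Lima -> Paris
  salary: 93000 -> 99000

2 field(s) changed

2 changes: city, salary


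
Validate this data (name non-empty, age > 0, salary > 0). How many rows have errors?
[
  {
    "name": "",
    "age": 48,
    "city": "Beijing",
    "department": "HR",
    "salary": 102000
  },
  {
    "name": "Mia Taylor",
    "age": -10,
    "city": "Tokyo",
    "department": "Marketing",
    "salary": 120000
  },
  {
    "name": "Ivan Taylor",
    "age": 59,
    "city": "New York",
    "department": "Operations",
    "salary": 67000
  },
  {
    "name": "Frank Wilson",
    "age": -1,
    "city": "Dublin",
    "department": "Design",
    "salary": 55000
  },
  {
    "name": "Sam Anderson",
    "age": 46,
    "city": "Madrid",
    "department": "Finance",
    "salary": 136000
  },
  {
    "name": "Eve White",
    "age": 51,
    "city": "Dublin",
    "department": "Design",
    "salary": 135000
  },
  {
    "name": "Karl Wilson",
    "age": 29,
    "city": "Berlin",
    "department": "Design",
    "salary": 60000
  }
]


Validating 7 records:
Rules: name non-empty, age > 0, salary > 0

  Row 1 (???): empty name
  Row 2 (Mia Taylor): negative age: -10
  Row 3 (Ivan Taylor): OK
  Row 4 (Frank Wilson): negative age: -1
  Row 5 (Sam Anderson): OK
  Row 6 (Eve White): OK
  Row 7 (Karl Wilson): OK

Total errors: 3

3 errors


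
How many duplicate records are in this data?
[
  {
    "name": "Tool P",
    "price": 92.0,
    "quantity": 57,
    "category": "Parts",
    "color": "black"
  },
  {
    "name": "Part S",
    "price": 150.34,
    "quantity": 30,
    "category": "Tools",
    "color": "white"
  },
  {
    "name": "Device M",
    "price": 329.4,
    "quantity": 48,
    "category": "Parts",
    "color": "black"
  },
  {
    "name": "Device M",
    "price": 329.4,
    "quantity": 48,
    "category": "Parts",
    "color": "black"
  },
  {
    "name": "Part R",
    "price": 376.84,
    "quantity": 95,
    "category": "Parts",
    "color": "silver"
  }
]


Checking 5 records for duplicates:

  Row 1: Tool P ($92.0, qty 57)
  Row 2: Part S ($150.34, qty 30)
  Row 3: Device M ($329.4, qty 48)
  Row 4: Device M ($329.4, qty 48) <-- DUPLICATE
  Row 5: Part R ($376.84, qty 95)

Duplicates found: 1
Unique records: 4

1 duplicates, 4 unique


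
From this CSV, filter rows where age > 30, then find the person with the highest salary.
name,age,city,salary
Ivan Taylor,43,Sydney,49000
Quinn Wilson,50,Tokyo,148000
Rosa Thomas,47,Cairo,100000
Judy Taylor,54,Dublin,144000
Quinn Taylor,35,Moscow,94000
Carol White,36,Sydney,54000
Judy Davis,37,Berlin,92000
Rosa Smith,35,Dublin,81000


Filter: age > 30
Sort by: salary (descending)

Filtered records (8):
  Quinn Wilson, age 50, salary $148000
  Judy Taylor, age 54, salary $144000
  Rosa Thomas, age 47, salary $100000
  Quinn Taylor, age 35, salary $94000
  Judy Davis, age 37, salary $92000
  Rosa Smith, age 35, salary $81000
  Carol White, age 36, salary $54000
  Ivan Taylor, age 43, salary $49000

Highest salary: Quinn Wilson ($148000)

Quinn Wilson


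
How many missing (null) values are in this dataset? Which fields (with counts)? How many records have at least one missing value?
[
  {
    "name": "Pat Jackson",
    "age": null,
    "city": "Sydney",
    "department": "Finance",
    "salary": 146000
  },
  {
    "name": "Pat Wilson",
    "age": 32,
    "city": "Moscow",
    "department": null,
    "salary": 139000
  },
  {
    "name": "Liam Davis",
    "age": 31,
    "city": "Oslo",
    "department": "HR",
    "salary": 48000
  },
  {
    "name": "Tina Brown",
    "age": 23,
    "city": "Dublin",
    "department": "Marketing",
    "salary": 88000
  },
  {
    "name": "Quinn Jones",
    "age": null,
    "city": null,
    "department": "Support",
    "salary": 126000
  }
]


Checking for missing (null) values in 5 records:

  Pat Jackson: age
  Pat Wilson: department
  Liam Davis: complete
  Tina Brown: complete
  Quinn Jones: age, city

Per field:
  name: 0 missing
  age: 2 missing
  city: 1 missing
  department: 1 missing
  salary: 0 missing

Total missing values: 4
Records with any missing: 3

4 missing values (age: 2, city: 1, department: 1); 3 incomplete records


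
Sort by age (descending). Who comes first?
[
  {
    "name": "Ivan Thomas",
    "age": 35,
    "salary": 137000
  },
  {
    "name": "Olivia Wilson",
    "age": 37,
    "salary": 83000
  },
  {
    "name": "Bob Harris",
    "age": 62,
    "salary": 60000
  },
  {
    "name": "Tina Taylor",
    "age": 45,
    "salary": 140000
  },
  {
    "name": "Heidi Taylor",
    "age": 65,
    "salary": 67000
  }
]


Sort by: age (descending)

Sorted order:
  1. Heidi Taylor (age = 65)
  2. Bob Harris (age = 62)
  3. Tina Taylor (age = 45)
  4. Olivia Wilson (age = 37)
  5. Ivan Thomas (age = 35)

First: Heidi Taylor

Heidi Taylor


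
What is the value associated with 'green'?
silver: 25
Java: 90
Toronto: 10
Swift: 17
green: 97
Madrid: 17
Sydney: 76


Looking up key 'green'
Value: 97

97


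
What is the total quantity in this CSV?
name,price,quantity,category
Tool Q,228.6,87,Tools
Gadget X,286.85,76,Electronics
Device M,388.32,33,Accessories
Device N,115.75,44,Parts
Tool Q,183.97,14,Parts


Computing total quantity:
Values: [87, 76, 33, 44, 14]
Sum = 254

254


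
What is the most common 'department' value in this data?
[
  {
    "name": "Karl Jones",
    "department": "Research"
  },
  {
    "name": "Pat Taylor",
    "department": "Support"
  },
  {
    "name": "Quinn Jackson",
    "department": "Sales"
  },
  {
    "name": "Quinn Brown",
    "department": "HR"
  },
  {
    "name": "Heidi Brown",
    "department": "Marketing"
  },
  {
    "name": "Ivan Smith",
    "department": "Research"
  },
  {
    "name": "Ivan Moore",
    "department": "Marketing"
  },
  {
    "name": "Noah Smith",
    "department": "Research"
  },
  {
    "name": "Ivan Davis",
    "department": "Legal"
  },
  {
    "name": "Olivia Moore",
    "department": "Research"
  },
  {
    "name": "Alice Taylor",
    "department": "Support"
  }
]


Counting 'department' values across 11 records:

  Research: 4 ####
  Support: 2 ##
  Marketing: 2 ##
  Sales: 1 #
  HR: 1 #
  Legal: 1 #

Most common: Research (4 times)

Research (4 times)


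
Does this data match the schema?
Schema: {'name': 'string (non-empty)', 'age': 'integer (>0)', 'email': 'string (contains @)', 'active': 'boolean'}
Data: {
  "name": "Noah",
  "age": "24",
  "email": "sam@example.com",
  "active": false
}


Validating each field against schema:
  name: OK (non-empty string)
  age: FAIL ("24" is not an integer)
  email: OK (string with @)
  active: OK (boolean)

Result: INVALID (1 error: age)

INVALID (1 error: age)


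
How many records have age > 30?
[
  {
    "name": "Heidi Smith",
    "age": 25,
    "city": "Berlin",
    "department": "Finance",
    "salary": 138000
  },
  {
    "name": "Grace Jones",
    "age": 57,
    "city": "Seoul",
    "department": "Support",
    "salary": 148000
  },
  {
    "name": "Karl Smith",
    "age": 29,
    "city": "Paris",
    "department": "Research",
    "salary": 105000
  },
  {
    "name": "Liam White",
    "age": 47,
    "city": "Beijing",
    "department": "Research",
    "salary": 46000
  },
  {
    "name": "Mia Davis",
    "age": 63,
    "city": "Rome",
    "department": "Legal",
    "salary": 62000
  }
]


Data: 5 records
Condition: age > 30

Checking each record:
  Heidi Smith: 25
  Grace Jones: 57 MATCH
  Karl Smith: 29
  Liam White: 47 MATCH
  Mia Davis: 63 MATCH

Count: 3

3


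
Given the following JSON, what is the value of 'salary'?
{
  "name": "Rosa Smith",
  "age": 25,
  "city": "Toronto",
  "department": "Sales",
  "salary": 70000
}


Looking up field 'salary'
Value: 70000

70000


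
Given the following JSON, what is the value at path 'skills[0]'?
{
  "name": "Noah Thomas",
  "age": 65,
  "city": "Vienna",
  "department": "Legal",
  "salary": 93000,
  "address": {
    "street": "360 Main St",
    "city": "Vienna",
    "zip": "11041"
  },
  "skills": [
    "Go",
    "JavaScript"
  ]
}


Query: skills[0]
Path: skills -> first element
Value: Go

Go


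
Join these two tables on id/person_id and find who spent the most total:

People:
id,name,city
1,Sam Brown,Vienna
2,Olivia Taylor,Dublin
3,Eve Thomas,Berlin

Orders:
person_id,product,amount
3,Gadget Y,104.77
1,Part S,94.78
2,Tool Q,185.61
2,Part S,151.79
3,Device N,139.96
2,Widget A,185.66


Join on: people.id = orders.person_id

Joined rows:
  Eve Thomas (Berlin) bought Gadget Y for $104.77
  Sam Brown (Vienna) bought Part S for $94.78
  Olivia Taylor (Dublin) bought Tool Q for $185.61
  Olivia Taylor (Dublin) bought Part S for $151.79
  Eve Thomas (Berlin) bought Device N for $139.96
  Olivia Taylor (Dublin) bought Widget A for $185.66

Total per person:
  Olivia Taylor: $523.06
  Eve Thomas: $244.73
  Sam Brown: $94.78

Top spender: Olivia Taylor ($523.06)

Olivia Taylor ($523.06)


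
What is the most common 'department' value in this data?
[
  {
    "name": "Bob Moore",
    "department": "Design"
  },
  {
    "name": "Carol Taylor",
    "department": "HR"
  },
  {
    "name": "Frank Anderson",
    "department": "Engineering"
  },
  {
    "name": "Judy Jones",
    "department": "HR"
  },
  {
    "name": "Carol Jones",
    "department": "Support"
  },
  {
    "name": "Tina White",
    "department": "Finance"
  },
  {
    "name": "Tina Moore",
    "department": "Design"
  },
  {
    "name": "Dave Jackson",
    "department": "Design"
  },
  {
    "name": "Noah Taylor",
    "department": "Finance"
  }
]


Counting 'department' values across 9 records:

  Design: 3 ###
  HR: 2 ##
  Finance: 2 ##
  Engineering: 1 #
  Support: 1 #

Most common: Design (3 times)

Design (3 times)


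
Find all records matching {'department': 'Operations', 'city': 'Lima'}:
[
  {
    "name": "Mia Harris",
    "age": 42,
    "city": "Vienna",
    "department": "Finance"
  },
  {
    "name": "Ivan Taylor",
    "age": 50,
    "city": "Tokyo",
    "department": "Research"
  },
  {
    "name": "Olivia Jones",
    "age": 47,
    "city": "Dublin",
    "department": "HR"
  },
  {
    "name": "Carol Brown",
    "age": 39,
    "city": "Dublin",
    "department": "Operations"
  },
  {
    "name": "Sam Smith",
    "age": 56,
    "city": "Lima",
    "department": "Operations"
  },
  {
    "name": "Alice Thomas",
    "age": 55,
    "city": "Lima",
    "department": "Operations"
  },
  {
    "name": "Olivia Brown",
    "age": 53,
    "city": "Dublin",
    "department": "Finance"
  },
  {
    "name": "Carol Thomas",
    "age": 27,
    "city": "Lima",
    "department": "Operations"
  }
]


Search criteria: {'department': 'Operations', 'city': 'Lima'}

Checking 8 records:
  Mia Harris: {department: Finance, city: Vienna}
  Ivan Taylor: {department: Research, city: Tokyo}
  Olivia Jones: {department: HR, city: Dublin}
  Carol Brown: {department: Operations, city: Dublin}
  Sam Smith: {department: Operations, city: Lima} <-- MATCH
  Alice Thomas: {department: Operations, city: Lima} <-- MATCH
  Olivia Brown: {department: Finance, city: Dublin}
  Carol Thomas: {department: Operations, city: Lima} <-- MATCH

Matches: ["Sam Smith", "Alice Thomas", "Carol Thomas"]

["Sam Smith", "Alice Thomas", "Carol Thomas"]


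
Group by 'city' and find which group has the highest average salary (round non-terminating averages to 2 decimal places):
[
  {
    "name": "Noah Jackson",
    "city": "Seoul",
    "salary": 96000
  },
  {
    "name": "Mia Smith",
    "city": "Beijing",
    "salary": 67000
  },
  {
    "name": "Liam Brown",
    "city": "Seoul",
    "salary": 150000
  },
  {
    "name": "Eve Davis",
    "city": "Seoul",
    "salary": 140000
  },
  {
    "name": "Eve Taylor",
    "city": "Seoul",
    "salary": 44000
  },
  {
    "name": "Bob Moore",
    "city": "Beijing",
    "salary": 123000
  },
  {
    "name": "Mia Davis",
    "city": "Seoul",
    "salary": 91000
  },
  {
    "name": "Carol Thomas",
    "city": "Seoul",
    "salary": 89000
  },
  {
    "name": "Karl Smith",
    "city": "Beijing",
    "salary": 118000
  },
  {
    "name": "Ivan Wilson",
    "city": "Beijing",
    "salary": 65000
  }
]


Group by: city

Groups:
  Beijing: 4 people, avg salary = 373000/4 = $93250
  Seoul: 6 people, avg salary = 610000/6 ≈ $101666.67

Highest average salary: Seoul (≈$101666.67)

Seoul (≈$101666.67)


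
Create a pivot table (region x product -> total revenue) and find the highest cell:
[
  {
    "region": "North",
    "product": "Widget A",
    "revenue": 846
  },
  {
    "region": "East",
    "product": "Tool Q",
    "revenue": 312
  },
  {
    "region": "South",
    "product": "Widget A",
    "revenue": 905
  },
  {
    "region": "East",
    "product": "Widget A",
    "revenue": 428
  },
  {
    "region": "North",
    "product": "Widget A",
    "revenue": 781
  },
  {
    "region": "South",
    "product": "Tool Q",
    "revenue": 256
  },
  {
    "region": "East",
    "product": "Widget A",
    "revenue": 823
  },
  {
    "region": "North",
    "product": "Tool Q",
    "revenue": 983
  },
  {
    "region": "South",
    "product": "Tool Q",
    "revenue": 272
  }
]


Pivot: region (rows) x product (columns) -> total revenue

     Tool Q        Widget A    
East           312          1251  
North          983          1627  
South          528           905  

Highest: North / Widget A = $1627

North / Widget A = $1627


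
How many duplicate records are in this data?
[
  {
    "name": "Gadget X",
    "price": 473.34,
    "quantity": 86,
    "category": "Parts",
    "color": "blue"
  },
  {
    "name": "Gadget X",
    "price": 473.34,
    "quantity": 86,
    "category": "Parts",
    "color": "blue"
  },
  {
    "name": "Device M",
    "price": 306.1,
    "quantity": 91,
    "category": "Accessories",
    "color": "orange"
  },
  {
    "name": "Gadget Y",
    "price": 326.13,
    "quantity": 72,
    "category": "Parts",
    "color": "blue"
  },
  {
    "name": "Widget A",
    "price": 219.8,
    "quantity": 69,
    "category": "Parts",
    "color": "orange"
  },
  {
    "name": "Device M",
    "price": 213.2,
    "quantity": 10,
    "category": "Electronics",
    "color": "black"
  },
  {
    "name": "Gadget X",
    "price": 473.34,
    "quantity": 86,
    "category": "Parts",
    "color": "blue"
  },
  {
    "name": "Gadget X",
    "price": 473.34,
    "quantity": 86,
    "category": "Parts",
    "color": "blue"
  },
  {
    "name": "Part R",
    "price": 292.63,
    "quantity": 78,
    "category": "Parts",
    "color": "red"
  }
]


Checking 9 records for duplicates:

  Row 1: Gadget X ($473.34, qty 86)
  Row 2: Gadget X ($473.34, qty 86) <-- DUPLICATE
  Row 3: Device M ($306.1, qty 91)
  Row 4: Gadget Y ($326.13, qty 72)
  Row 5: Widget A ($219.8, qty 69)
  Row 6: Device M ($213.2, qty 10)
  Row 7: Gadget X ($473.34, qty 86) <-- DUPLICATE
  Row 8: Gadget X ($473.34, qty 86) <-- DUPLICATE
  Row 9: Part R ($292.63, qty 78)

Duplicates found: 3
Unique records: 6

3 duplicates, 6 unique


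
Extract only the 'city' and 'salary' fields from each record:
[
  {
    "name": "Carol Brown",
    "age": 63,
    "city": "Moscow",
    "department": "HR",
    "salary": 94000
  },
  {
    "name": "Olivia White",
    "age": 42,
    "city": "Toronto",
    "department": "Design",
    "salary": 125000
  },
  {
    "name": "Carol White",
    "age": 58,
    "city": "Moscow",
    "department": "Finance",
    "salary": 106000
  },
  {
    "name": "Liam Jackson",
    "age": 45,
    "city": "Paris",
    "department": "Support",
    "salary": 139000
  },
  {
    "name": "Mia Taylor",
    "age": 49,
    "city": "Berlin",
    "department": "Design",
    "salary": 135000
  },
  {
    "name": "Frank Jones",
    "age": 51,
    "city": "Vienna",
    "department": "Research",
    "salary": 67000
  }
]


Original: 6 records with fields: name, age, city, department, salary
Keep: ['city', 'salary']
Drop: ['name', 'age', 'department']
Result: 6 records, 2 fields each

[
  {
    "city": "Moscow",
    "salary": 94000
  },
  {
    "city": "Toronto",
    "salary": 125000
  },
  {
    "city": "Moscow",
    "salary": 106000
  },
  {
    "city": "Paris",
    "salary": 139000
  },
  {
    "city": "Berlin",
    "salary": 135000
  },
  {
    "city": "Vienna",
    "salary": 67000
  }
]


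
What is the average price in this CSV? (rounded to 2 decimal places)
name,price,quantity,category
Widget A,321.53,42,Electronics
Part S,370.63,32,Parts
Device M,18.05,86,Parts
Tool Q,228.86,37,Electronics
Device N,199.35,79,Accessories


Computing average price:
Values: [321.53, 370.63, 18.05, 228.86, 199.35]
Sum = 1138.42
Count = 5
Average = 1138.42/5 = 227.684 exactly -> 227.68 (rounded half-up to 2 decimal places)

227.68


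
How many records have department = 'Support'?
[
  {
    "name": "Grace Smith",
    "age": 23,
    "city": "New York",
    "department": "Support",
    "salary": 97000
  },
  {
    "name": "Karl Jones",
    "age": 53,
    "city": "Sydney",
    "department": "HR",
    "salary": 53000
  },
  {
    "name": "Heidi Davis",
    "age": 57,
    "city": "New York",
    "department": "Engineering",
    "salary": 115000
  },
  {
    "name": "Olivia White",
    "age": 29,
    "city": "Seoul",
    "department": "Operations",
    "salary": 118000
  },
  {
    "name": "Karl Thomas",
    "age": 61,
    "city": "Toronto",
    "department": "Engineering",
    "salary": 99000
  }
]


Data: 5 records
Condition: department = 'Support'

Checking each record:
  Grace Smith: Support MATCH
  Karl Jones: HR
  Heidi Davis: Engineering
  Olivia White: Operations
  Karl Thomas: Engineering

Count: 1

1


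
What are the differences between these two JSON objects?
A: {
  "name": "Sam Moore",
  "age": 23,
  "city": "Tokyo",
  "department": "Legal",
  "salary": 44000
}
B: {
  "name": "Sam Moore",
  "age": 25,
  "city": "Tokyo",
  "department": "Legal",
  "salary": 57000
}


Comparing each field (in key order):
  name: same
  age: DIFFERENT
  city: same
  department: same
  salary: DIFFERENT
Differences:
  age: 23 -> 25
  salary: 44000 -> 57000

2 field(s) changed

2 changes: age, salary


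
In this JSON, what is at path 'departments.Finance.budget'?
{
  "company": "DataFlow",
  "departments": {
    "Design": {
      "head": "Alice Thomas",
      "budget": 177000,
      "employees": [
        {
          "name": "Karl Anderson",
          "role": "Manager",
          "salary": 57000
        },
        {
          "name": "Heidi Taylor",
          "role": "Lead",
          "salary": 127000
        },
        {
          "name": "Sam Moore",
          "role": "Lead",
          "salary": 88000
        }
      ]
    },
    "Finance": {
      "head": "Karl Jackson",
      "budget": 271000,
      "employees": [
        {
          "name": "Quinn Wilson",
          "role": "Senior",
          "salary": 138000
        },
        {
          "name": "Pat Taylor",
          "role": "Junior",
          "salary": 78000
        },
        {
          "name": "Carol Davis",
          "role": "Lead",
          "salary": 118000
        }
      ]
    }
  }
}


Path: departments.Finance.budget

Navigate:
  -> departments
  -> Finance
  -> budget = 271000

271000


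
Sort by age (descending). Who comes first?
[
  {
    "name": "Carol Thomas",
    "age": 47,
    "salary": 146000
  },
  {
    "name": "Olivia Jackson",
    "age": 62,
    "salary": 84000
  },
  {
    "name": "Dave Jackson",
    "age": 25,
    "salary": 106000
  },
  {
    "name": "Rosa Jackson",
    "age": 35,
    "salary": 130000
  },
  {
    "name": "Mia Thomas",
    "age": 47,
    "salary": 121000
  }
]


Sort by: age (descending)

Sorted order:
  1. Olivia Jackson (age = 62)
  2. Carol Thomas (age = 47)
  3. Mia Thomas (age = 47)
  4. Rosa Jackson (age = 35)
  5. Dave Jackson (age = 25)

First: Olivia Jackson

Olivia Jackson


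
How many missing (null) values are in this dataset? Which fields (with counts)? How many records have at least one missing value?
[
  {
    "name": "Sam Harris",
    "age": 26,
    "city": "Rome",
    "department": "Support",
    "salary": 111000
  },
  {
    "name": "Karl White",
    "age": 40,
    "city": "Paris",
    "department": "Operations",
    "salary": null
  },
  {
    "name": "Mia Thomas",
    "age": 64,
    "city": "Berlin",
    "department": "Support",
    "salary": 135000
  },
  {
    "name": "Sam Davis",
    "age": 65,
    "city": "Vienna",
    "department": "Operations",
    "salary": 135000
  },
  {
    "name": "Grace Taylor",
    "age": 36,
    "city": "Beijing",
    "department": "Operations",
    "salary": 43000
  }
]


Checking for missing (null) values in 5 records:

  Sam Harris: complete
  Karl White: salary
  Mia Thomas: complete
  Sam Davis: complete
  Grace Taylor: complete

Per field:
  name: 0 missing
  age: 0 missing
  city: 0 missing
  department: 0 missing
  salary: 1 missing

Total missing values: 1
Records with any missing: 1

1 missing values (salary: 1); 1 incomplete records


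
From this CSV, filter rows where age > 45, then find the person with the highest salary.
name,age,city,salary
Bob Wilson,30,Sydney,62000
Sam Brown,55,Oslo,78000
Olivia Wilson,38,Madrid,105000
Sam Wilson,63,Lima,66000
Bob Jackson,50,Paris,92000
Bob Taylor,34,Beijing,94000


Filter: age > 45
Sort by: salary (descending)

Filtered records (3):
  Bob Jackson, age 50, salary $92000
  Sam Brown, age 55, salary $78000
  Sam Wilson, age 63, salary $66000

Highest salary: Bob Jackson ($92000)

Bob Jackson


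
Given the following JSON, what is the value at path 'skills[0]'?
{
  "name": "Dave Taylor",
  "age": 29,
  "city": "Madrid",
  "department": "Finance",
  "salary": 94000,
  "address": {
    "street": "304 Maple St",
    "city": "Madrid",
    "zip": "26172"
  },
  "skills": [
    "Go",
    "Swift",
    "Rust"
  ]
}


Query: skills[0]
Path: skills -> first element
Value: Go

Go


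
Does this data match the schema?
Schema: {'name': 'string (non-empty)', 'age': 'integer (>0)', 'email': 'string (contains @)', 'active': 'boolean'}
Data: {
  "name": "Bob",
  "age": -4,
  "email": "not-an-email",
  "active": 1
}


Validating each field against schema:
  name: OK (non-empty string)
  age: FAIL (-4 is not > 0)
  email: FAIL ("not-an-email" does not contain @)
  active: FAIL (1 is not a boolean)

Result: INVALID (3 errors: age, email, active)

INVALID (3 errors: age, email, active)


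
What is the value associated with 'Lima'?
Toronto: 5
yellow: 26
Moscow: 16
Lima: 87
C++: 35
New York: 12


Looking up key 'Lima'
Value: 87

87


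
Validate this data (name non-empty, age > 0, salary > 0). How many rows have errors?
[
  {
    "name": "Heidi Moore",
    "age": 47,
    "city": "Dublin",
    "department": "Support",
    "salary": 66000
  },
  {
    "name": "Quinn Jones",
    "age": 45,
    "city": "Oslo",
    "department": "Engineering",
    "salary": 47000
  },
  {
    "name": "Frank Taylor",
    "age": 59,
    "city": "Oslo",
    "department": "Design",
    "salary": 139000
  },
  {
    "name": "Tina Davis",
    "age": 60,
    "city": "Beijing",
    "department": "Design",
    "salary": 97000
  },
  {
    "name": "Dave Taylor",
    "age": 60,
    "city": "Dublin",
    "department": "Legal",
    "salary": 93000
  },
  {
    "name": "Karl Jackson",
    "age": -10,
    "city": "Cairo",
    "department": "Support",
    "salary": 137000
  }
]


Validating 6 records:
Rules: name non-empty, age > 0, salary > 0

  Row 1 (Heidi Moore): OK
  Row 2 (Quinn Jones): OK
  Row 3 (Frank Taylor): OK
  Row 4 (Tina Davis): OK
  Row 5 (Dave Taylor): OK
  Row 6 (Karl Jackson): negative age: -10

Total errors: 1

1 errors


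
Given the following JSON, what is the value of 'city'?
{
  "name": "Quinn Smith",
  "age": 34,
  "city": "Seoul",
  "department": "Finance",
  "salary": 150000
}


Looking up field 'city'
Value: Seoul

Seoul


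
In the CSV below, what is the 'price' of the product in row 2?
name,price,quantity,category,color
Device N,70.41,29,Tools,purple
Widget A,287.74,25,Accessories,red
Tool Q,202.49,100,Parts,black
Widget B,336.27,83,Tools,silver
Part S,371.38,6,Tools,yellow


Query: Row 2 ('Widget A'), column 'price'
Value: 287.74

287.74


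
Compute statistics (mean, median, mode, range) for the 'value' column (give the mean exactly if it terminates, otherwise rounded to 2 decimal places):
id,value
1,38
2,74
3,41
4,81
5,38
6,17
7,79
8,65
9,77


Data: [38, 74, 41, 81, 38, 17, 79, 65, 77]
Count: 9
Sum: 510
Mean: 510/9 ≈ 56.67 (rounded to 2 decimal places)
Sorted: [17, 38, 38, 41, 65, 74, 77, 79, 81]
Median: 65.0
Mode: 38 (2 times)
Range: 81 - 17 = 64
Min: 17, Max: 81

mean≈56.67, median=65.0, mode=38, range=64


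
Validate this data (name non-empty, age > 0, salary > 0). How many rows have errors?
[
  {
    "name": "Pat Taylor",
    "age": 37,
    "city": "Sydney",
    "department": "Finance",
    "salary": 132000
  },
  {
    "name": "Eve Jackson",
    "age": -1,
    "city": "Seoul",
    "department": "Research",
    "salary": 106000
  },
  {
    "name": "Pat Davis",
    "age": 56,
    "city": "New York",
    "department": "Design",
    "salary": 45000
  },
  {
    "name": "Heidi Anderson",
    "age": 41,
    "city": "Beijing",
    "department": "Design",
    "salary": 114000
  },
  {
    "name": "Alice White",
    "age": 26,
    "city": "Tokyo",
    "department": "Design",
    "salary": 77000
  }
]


Validating 5 records:
Rules: name non-empty, age > 0, salary > 0

  Row 1 (Pat Taylor): OK
  Row 2 (Eve Jackson): negative age: -1
  Row 3 (Pat Davis): OK
  Row 4 (Heidi Anderson): OK
  Row 5 (Alice White): OK

Total errors: 1

1 errors


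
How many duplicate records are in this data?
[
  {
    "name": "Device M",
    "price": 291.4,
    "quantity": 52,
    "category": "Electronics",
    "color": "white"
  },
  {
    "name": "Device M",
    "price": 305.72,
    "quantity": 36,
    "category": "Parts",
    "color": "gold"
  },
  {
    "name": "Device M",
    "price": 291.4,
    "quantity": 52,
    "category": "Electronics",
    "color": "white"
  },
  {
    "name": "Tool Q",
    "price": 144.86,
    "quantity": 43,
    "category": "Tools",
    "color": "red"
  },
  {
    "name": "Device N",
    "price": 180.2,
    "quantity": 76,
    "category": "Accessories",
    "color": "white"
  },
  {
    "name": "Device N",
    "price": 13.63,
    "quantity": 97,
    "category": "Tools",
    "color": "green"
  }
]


Checking 6 records for duplicates:

  Row 1: Device M ($291.4, qty 52)
  Row 2: Device M ($305.72, qty 36)
  Row 3: Device M ($291.4, qty 52) <-- DUPLICATE
  Row 4: Tool Q ($144.86, qty 43)
  Row 5: Device N ($180.2, qty 76)
  Row 6: Device N ($13.63, qty 97)

Duplicates found: 1
Unique records: 5

1 duplicates, 5 unique


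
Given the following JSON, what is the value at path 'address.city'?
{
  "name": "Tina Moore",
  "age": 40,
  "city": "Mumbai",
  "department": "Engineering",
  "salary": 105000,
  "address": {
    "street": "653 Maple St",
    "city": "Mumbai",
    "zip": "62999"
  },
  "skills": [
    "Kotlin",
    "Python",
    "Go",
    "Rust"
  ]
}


Query: address.city
Path: address -> city
Value: Mumbai

Mumbai


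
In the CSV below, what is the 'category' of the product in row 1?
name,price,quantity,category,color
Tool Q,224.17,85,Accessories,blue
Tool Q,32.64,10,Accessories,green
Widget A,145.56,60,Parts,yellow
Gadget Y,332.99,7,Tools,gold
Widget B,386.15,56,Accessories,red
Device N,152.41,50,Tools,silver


Query: Row 1 ('Tool Q'), column 'category'
Value: Accessories

Accessories
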